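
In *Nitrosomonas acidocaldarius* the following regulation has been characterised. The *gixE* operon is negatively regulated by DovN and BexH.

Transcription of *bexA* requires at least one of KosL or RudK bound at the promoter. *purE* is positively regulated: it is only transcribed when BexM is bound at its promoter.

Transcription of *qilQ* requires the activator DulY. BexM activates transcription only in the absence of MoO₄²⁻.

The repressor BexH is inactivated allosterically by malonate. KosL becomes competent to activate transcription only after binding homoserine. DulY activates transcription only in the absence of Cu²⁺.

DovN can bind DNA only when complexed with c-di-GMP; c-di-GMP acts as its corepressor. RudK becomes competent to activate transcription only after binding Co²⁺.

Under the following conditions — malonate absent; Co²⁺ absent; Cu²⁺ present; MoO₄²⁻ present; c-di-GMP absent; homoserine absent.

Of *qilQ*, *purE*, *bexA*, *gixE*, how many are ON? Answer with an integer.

0

Cu²⁺ is present, so DulY is inactive.
Required activator DulY is absent, so *qilQ* is not transcribed.
→ *qilQ* is OFF.
MoO₄²⁻ is present, so BexM is inactive.
Required activator BexM is absent, so *purE* is not transcribed.
→ *purE* is OFF.
Homoserine is absent, so KosL is inactive.
Co²⁺ is absent, so RudK is inactive.
No activator is available at the *bexA* promoter, so *bexA* is not transcribed.
→ *bexA* is OFF.
c-di-GMP is absent, so DovN is inactive.
Malonate is absent, so BexH is active.
With repressor BexH bound, *gixE* is not transcribed.
→ *gixE* is OFF.
0 of the 4 genes are transcribed.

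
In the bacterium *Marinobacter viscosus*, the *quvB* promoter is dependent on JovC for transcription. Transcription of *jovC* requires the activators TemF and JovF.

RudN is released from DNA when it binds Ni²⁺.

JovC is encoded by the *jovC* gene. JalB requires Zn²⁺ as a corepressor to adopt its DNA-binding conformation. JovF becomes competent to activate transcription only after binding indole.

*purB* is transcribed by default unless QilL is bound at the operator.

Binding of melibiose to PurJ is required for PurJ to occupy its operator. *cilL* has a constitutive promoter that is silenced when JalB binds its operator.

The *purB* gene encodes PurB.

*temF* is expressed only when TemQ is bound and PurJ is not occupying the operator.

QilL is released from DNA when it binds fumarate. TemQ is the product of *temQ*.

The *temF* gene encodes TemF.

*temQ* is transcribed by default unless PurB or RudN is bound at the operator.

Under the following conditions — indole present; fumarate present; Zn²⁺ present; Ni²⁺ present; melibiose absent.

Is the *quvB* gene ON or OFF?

Fumarate is present, so QilL is inactive.
With no repressor bound, *purB* is transcribed.
So PurB is produced and active.
Ni²⁺ is present, so RudN is inactive.
With repressor PurB bound, *temQ* is not transcribed.
So TemQ is not produced.
Melibiose is absent, so PurJ is inactive.
Required activator TemQ is absent, so *temF* is not transcribed.
So TemF is not produced.
Indole is present, so JovF is active.
Required activator TemF is absent, so *jovC* is not transcribed.
So JovC is not produced.
Required activator JovC is absent, so *quvB* is not transcribed.

OFF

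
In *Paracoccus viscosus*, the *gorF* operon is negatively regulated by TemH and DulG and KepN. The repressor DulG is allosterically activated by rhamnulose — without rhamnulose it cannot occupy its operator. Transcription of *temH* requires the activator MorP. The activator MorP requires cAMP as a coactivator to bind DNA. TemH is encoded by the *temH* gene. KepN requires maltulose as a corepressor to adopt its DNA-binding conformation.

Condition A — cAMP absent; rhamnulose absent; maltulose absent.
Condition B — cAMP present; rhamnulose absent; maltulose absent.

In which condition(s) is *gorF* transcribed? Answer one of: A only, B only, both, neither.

A only

Condition A:
cAMP is absent, so MorP is inactive.
Required activator MorP is absent, so *temH* is not transcribed.
So TemH is not produced.
Rhamnulose is absent, so DulG is inactive.
Maltulose is absent, so KepN is inactive.
With no repressor bound, *gorF* is transcribed.
→ *gorF* is ON in A.
Condition B:
cAMP is present, so MorP is active.
No repressor is bound and MorP is active, so *temH* is transcribed.
So TemH is produced and active.
Rhamnulose is absent, so DulG is inactive.
Maltulose is absent, so KepN is inactive.
With repressor TemH bound, *gorF* is not transcribed.
→ *gorF* is OFF in B.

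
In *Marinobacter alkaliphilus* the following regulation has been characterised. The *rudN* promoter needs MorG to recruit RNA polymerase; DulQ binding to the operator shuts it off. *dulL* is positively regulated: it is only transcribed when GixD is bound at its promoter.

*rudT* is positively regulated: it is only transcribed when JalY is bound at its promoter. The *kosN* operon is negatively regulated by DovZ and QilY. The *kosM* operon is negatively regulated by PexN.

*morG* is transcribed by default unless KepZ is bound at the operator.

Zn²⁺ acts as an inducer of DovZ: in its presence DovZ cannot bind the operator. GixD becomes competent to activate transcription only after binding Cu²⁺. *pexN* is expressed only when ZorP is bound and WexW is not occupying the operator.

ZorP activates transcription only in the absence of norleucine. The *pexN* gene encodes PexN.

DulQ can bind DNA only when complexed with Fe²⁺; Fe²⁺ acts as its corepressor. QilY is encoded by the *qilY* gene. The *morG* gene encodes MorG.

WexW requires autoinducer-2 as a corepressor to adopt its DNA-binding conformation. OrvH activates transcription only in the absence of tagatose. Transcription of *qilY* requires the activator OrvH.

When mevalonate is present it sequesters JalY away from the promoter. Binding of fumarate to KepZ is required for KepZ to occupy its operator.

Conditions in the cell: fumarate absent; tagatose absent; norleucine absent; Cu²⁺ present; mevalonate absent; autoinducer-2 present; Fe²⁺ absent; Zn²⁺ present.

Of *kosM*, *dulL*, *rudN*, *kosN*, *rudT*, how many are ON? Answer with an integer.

4

Autoinducer-2 is present, so WexW is active.
Norleucine is absent, so ZorP is active.
With repressor WexW bound, *pexN* is not transcribed.
So PexN is not produced.
With no repressor bound, *kosM* is transcribed.
→ *kosM* is ON.
Cu²⁺ is present, so GixD is active.
No repressor is bound and GixD is active, so *dulL* is transcribed.
→ *dulL* is ON.
Fe²⁺ is absent, so DulQ is inactive.
Fumarate is absent, so KepZ is inactive.
With no repressor bound, *morG* is transcribed.
So MorG is produced and active.
No repressor is bound and MorG is active, so *rudN* is transcribed.
→ *rudN* is ON.
Zn²⁺ is present, so DovZ is inactive.
Tagatose is absent, so OrvH is active.
No repressor is bound and OrvH is active, so *qilY* is transcribed.
So QilY is produced and active.
With repressor QilY bound, *kosN* is not transcribed.
→ *kosN* is OFF.
Mevalonate is absent, so JalY is active.
No repressor is bound and JalY is active, so *rudT* is transcribed.
→ *rudT* is ON.
4 of the 5 genes are transcribed.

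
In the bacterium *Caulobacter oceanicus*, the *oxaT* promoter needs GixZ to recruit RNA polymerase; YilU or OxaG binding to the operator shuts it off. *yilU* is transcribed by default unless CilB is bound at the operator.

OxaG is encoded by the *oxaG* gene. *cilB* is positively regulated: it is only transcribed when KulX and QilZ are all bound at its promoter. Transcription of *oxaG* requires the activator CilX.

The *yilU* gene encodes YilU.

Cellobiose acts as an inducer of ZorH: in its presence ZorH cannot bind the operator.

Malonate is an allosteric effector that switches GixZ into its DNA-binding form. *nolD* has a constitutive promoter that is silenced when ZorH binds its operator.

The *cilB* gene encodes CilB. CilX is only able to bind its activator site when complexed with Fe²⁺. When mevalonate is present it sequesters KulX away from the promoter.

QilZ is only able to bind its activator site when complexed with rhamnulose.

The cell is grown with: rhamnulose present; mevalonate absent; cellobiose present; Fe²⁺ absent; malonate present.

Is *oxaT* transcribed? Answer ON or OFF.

Malonate is present, so GixZ is active.
Mevalonate is absent, so KulX is active.
Rhamnulose is present, so QilZ is active.
No repressor is bound and KulX and QilZ are active, so *cilB* is transcribed.
So CilB is produced and active.
With repressor CilB bound, *yilU* is not transcribed.
So YilU is not produced.
Fe²⁺ is absent, so CilX is inactive.
Required activator CilX is absent, so *oxaG* is not transcribed.
So OxaG is not produced.
No repressor is bound and GixZ is active, so *oxaT* is transcribed.

ON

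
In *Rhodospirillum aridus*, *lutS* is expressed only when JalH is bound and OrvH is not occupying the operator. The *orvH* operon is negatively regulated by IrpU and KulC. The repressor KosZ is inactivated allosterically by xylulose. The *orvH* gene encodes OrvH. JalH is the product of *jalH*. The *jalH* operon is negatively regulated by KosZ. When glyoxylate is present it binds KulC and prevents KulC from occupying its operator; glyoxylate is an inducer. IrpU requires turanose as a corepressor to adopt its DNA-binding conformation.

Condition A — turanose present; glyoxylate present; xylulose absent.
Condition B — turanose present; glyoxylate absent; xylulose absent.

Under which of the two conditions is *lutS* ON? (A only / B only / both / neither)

Condition A:
Turanose is present, so IrpU is active.
Glyoxylate is present, so KulC is inactive.
With repressor IrpU bound, *orvH* is not transcribed.
So OrvH is not produced.
Xylulose is absent, so KosZ is active.
With repressor KosZ bound, *jalH* is not transcribed.
So JalH is not produced.
Required activator JalH is absent, so *lutS* is not transcribed.
→ *lutS* is OFF in A.
Condition B:
Turanose is present, so IrpU is active.
Glyoxylate is absent, so KulC is active.
With repressor IrpU bound, *orvH* is not transcribed.
So OrvH is not produced.
Xylulose is absent, so KosZ is active.
With repressor KosZ bound, *jalH* is not transcribed.
So JalH is not produced.
Required activator JalH is absent, so *lutS* is not transcribed.
→ *lutS* is OFF in B.

neither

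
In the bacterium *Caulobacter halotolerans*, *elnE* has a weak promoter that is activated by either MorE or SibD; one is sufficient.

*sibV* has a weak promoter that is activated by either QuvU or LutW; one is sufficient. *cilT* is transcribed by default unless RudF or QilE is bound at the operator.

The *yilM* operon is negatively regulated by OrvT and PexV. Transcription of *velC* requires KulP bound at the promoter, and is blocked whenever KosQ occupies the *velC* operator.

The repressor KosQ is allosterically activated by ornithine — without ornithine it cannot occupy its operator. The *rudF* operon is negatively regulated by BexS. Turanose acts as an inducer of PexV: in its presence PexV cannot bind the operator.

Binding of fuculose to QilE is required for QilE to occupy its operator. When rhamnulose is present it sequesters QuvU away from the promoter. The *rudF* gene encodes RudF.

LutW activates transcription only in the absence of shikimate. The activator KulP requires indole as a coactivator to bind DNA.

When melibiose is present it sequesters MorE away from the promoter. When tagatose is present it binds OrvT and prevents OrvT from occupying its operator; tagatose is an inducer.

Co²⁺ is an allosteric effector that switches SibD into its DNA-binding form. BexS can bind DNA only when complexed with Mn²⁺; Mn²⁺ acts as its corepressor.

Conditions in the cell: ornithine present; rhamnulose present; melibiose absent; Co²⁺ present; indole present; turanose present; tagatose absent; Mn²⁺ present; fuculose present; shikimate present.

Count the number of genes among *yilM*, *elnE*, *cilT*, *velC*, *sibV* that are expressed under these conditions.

1

Tagatose is absent, so OrvT is active.
Turanose is present, so PexV is inactive.
With repressor OrvT bound, *yilM* is not transcribed.
→ *yilM* is OFF.
Melibiose is absent, so MorE is active.
Co²⁺ is present, so SibD is active.
Activator MorE is present, so *elnE* is transcribed.
→ *elnE* is ON.
Mn²⁺ is present, so BexS is active.
With repressor BexS bound, *rudF* is not transcribed.
So RudF is not produced.
Fuculose is present, so QilE is active.
With repressor QilE bound, *cilT* is not transcribed.
→ *cilT* is OFF.
Ornithine is present, so KosQ is active.
Indole is present, so KulP is active.
With repressor KosQ bound, *velC* is not transcribed.
→ *velC* is OFF.
Rhamnulose is present, so QuvU is inactive.
Shikimate is present, so LutW is inactive.
No activator is available at the *sibV* promoter, so *sibV* is not transcribed.
→ *sibV* is OFF.
1 of the 5 genes is transcribed.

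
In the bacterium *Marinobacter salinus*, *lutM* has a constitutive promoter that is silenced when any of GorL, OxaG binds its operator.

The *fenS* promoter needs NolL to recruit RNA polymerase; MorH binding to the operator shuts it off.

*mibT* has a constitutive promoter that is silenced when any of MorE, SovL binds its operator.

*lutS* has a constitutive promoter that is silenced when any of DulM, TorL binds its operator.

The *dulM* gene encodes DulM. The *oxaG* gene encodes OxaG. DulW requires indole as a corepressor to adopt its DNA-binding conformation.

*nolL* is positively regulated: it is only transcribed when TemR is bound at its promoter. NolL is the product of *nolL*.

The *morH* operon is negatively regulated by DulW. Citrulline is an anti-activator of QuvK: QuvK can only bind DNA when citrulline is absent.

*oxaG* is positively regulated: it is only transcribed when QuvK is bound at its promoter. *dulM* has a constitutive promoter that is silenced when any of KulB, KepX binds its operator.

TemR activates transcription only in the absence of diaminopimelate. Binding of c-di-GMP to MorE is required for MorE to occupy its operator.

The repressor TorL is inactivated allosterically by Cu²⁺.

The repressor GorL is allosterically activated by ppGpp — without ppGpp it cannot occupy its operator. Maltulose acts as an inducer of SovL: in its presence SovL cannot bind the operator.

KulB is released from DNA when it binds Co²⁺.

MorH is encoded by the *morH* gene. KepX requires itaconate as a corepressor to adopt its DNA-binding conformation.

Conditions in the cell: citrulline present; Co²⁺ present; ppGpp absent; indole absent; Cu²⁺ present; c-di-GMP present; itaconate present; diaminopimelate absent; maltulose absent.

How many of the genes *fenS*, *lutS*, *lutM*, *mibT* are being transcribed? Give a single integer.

Indole is absent, so DulW is inactive.
With no repressor bound, *morH* is transcribed.
So MorH is produced and active.
Diaminopimelate is absent, so TemR is active.
No repressor is bound and TemR is active, so *nolL* is transcribed.
So NolL is produced and active.
With repressor MorH bound, *fenS* is not transcribed.
→ *fenS* is OFF.
Co²⁺ is present, so KulB is inactive.
Itaconate is present, so KepX is active.
With repressor KepX bound, *dulM* is not transcribed.
So DulM is not produced.
Cu²⁺ is present, so TorL is inactive.
With no repressor bound, *lutS* is transcribed.
→ *lutS* is ON.
ppGpp is absent, so GorL is inactive.
Citrulline is present, so QuvK is inactive.
Required activator QuvK is absent, so *oxaG* is not transcribed.
So OxaG is not produced.
With no repressor bound, *lutM* is transcribed.
→ *lutM* is ON.
c-di-GMP is present, so MorE is active.
Maltulose is absent, so SovL is active.
With repressor MorE bound, *mibT* is not transcribed.
→ *mibT* is OFF.
2 of the 4 genes are transcribed.

2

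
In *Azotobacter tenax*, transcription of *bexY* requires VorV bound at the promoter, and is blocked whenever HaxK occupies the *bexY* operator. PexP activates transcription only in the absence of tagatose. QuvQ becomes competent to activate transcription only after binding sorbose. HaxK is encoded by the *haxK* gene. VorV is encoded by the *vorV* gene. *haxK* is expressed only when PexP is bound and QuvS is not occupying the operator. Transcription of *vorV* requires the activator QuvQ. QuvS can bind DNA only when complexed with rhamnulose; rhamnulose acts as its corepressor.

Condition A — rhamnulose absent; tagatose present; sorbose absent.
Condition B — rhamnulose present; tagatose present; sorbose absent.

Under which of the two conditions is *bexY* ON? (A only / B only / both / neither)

Condition A:
Rhamnulose is absent, so QuvS is inactive.
Tagatose is present, so PexP is inactive.
Required activator PexP is absent, so *haxK* is not transcribed.
So HaxK is not produced.
Sorbose is absent, so QuvQ is inactive.
Required activator QuvQ is absent, so *vorV* is not transcribed.
So VorV is not produced.
Required activator VorV is absent, so *bexY* is not transcribed.
→ *bexY* is OFF in A.
Condition B:
Rhamnulose is present, so QuvS is active.
Tagatose is present, so PexP is inactive.
With repressor QuvS bound, *haxK* is not transcribed.
So HaxK is not produced.
Sorbose is absent, so QuvQ is inactive.
Required activator QuvQ is absent, so *vorV* is not transcribed.
So VorV is not produced.
Required activator VorV is absent, so *bexY* is not transcribed.
→ *bexY* is OFF in B.

neither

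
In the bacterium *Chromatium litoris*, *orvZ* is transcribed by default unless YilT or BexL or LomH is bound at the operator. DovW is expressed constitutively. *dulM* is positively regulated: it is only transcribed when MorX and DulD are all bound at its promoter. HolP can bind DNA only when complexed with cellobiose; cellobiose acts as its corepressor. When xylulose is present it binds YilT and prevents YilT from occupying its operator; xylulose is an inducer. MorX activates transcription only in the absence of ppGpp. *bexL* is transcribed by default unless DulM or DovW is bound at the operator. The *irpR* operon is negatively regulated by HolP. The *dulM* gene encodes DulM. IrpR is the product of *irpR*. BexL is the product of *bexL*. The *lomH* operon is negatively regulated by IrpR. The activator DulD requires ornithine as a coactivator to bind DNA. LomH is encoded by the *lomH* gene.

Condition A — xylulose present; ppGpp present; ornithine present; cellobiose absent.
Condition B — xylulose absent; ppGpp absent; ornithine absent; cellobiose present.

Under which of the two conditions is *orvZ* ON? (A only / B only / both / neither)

Condition A:
Xylulose is present, so YilT is inactive.
ppGpp is present, so MorX is inactive.
Ornithine is present, so DulD is active.
Required activator MorX is absent, so *dulM* is not transcribed.
So DulM is not produced.
DovW is produced constitutively and is active.
With repressor DovW bound, *bexL* is not transcribed.
So BexL is not produced.
Cellobiose is absent, so HolP is inactive.
With no repressor bound, *irpR* is transcribed.
So IrpR is produced and active.
With repressor IrpR bound, *lomH* is not transcribed.
So LomH is not produced.
With no repressor bound, *orvZ* is transcribed.
→ *orvZ* is ON in A.
Condition B:
Xylulose is absent, so YilT is active.
ppGpp is absent, so MorX is active.
Ornithine is absent, so DulD is inactive.
Required activator DulD is absent, so *dulM* is not transcribed.
So DulM is not produced.
DovW is produced constitutively and is active.
With repressor DovW bound, *bexL* is not transcribed.
So BexL is not produced.
Cellobiose is present, so HolP is active.
With repressor HolP bound, *irpR* is not transcribed.
So IrpR is not produced.
With no repressor bound, *lomH* is transcribed.
So LomH is produced and active.
With repressor YilT bound, *orvZ* is not transcribed.
→ *orvZ* is OFF in B.

A only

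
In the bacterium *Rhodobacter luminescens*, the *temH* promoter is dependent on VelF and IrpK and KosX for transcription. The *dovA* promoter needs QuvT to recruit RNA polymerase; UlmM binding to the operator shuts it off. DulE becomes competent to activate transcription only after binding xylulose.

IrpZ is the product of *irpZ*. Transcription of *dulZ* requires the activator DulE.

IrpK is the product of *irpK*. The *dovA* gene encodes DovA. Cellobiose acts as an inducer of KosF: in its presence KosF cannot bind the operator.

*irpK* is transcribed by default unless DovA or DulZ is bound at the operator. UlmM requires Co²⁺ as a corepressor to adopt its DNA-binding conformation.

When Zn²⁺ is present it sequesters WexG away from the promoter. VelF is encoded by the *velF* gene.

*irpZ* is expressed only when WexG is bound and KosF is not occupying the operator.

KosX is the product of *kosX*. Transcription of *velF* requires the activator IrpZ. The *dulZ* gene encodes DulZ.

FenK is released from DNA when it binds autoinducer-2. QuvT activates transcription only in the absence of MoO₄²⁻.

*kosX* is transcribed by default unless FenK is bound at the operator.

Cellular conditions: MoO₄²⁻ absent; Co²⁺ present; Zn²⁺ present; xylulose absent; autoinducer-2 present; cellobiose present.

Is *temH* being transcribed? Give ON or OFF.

Cellobiose is present, so KosF is inactive.
Zn²⁺ is present, so WexG is inactive.
Required activator WexG is absent, so *irpZ* is not transcribed.
So IrpZ is not produced.
Required activator IrpZ is absent, so *velF* is not transcribed.
So VelF is not produced.
Co²⁺ is present, so UlmM is active.
MoO₄²⁻ is absent, so QuvT is active.
With repressor UlmM bound, *dovA* is not transcribed.
So DovA is not produced.
Xylulose is absent, so DulE is inactive.
Required activator DulE is absent, so *dulZ* is not transcribed.
So DulZ is not produced.
With no repressor bound, *irpK* is transcribed.
So IrpK is produced and active.
Autoinducer-2 is present, so FenK is inactive.
With no repressor bound, *kosX* is transcribed.
So KosX is produced and active.
Required activator VelF is absent, so *temH* is not transcribed.

OFF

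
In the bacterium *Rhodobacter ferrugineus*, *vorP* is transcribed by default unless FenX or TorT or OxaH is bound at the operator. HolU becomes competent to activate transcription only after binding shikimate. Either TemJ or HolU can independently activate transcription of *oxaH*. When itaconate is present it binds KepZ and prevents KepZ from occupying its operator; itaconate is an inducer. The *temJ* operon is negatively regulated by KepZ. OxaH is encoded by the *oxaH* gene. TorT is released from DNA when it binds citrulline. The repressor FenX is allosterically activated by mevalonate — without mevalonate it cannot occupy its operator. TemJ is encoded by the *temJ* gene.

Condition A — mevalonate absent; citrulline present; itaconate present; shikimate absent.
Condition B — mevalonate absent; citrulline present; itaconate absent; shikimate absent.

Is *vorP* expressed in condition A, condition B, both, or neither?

B only

Condition A:
Mevalonate is absent, so FenX is inactive.
Citrulline is present, so TorT is inactive.
Itaconate is present, so KepZ is inactive.
With no repressor bound, *temJ* is transcribed.
So TemJ is produced and active.
Shikimate is absent, so HolU is inactive.
Activator TemJ is present, so *oxaH* is transcribed.
So OxaH is produced and active.
With repressor OxaH bound, *vorP* is not transcribed.
→ *vorP* is OFF in A.
Condition B:
Mevalonate is absent, so FenX is inactive.
Citrulline is present, so TorT is inactive.
Itaconate is absent, so KepZ is active.
With repressor KepZ bound, *temJ* is not transcribed.
So TemJ is not produced.
Shikimate is absent, so HolU is inactive.
No activator is available at the *oxaH* promoter, so *oxaH* is not transcribed.
So OxaH is not produced.
With no repressor bound, *vorP* is transcribed.
→ *vorP* is ON in B.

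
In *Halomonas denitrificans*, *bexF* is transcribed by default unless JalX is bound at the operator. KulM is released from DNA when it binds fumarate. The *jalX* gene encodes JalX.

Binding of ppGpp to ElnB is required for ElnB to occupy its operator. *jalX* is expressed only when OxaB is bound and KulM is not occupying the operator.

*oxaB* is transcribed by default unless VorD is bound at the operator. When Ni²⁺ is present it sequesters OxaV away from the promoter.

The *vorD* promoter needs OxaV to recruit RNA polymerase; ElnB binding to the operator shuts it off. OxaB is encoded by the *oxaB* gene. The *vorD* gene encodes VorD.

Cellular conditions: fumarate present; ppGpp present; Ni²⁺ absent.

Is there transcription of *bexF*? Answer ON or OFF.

OFF

ppGpp is present, so ElnB is active.
Ni²⁺ is absent, so OxaV is active.
With repressor ElnB bound, *vorD* is not transcribed.
So VorD is not produced.
With no repressor bound, *oxaB* is transcribed.
So OxaB is produced and active.
Fumarate is present, so KulM is inactive.
No repressor is bound and OxaB is active, so *jalX* is transcribed.
So JalX is produced and active.
With repressor JalX bound, *bexF* is not transcribed.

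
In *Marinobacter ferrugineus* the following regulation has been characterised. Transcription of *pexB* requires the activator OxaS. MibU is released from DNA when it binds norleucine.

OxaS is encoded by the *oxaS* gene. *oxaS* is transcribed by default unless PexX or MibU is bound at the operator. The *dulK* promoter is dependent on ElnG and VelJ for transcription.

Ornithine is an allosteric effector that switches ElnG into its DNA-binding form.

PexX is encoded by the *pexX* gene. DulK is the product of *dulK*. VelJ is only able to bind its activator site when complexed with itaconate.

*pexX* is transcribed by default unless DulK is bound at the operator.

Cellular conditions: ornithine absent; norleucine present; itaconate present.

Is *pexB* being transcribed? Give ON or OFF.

OFF

Ornithine is absent, so ElnG is inactive.
Itaconate is present, so VelJ is active.
Required activator ElnG is absent, so *dulK* is not transcribed.
So DulK is not produced.
With no repressor bound, *pexX* is transcribed.
So PexX is produced and active.
Norleucine is present, so MibU is inactive.
With repressor PexX bound, *oxaS* is not transcribed.
So OxaS is not produced.
Required activator OxaS is absent, so *pexB* is not transcribed.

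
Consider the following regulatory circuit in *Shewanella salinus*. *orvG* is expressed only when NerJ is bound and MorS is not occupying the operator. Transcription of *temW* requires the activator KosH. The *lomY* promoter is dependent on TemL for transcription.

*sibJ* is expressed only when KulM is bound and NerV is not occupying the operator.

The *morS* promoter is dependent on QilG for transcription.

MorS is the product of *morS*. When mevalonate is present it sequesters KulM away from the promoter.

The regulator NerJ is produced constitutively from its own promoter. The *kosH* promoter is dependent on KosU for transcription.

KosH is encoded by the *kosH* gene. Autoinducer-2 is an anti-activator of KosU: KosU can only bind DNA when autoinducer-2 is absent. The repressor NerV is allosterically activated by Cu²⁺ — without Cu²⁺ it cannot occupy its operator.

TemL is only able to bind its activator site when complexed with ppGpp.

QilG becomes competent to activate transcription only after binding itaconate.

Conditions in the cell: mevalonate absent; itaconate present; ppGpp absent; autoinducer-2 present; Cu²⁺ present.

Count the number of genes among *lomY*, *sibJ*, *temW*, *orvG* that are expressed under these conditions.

0

ppGpp is absent, so TemL is inactive.
Required activator TemL is absent, so *lomY* is not transcribed.
→ *lomY* is OFF.
Cu²⁺ is present, so NerV is active.
Mevalonate is absent, so KulM is active.
With repressor NerV bound, *sibJ* is not transcribed.
→ *sibJ* is OFF.
Autoinducer-2 is present, so KosU is inactive.
Required activator KosU is absent, so *kosH* is not transcribed.
So KosH is not produced.
Required activator KosH is absent, so *temW* is not transcribed.
→ *temW* is OFF.
Itaconate is present, so QilG is active.
No repressor is bound and QilG is active, so *morS* is transcribed.
So MorS is produced and active.
NerJ is produced constitutively and is active.
With repressor MorS bound, *orvG* is not transcribed.
→ *orvG* is OFF.
0 of the 4 genes are transcribed.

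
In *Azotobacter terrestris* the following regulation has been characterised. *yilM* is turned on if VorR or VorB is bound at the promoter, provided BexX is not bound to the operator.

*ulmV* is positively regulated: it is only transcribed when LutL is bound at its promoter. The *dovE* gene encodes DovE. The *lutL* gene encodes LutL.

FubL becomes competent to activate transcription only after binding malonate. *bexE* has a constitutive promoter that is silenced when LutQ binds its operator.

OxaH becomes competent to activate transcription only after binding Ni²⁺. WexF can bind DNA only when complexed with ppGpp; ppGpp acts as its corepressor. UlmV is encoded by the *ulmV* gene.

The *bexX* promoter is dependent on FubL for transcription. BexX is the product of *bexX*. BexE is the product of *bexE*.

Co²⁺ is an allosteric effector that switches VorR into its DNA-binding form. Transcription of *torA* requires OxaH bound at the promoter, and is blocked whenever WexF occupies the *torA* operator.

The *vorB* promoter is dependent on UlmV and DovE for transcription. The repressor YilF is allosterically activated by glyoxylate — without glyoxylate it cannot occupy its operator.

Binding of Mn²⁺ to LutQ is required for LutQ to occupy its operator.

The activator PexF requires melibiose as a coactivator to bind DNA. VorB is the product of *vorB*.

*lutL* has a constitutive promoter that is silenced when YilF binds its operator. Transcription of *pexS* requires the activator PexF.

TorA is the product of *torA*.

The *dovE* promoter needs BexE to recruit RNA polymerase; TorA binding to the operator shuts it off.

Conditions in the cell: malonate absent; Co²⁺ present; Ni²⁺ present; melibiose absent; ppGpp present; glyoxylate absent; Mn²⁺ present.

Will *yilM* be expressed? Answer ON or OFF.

ON

Co²⁺ is present, so VorR is active.
Glyoxylate is absent, so YilF is inactive.
With no repressor bound, *lutL* is transcribed.
So LutL is produced and active.
No repressor is bound and LutL is active, so *ulmV* is transcribed.
So UlmV is produced and active.
ppGpp is present, so WexF is active.
Ni²⁺ is present, so OxaH is active.
With repressor WexF bound, *torA* is not transcribed.
So TorA is not produced.
Mn²⁺ is present, so LutQ is active.
With repressor LutQ bound, *bexE* is not transcribed.
So BexE is not produced.
Required activator BexE is absent, so *dovE* is not transcribed.
So DovE is not produced.
Required activator DovE is absent, so *vorB* is not transcribed.
So VorB is not produced.
Malonate is absent, so FubL is inactive.
Required activator FubL is absent, so *bexX* is not transcribed.
So BexX is not produced.
Activator VorR is present, so *yilM* is transcribed.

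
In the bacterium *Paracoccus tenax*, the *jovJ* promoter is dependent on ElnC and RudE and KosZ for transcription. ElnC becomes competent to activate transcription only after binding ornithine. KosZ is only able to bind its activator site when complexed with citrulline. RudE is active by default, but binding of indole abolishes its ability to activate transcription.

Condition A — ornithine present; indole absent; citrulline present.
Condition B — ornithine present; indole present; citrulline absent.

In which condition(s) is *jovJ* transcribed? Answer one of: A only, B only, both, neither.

A only

Condition A:
Ornithine is present, so ElnC is active.
Indole is absent, so RudE is active.
Citrulline is present, so KosZ is active.
No repressor is bound and ElnC and RudE and KosZ are active, so *jovJ* is transcribed.
→ *jovJ* is ON in A.
Condition B:
Ornithine is present, so ElnC is active.
Indole is present, so RudE is inactive.
Citrulline is absent, so KosZ is inactive.
Required activator RudE is absent, so *jovJ* is not transcribed.
→ *jovJ* is OFF in B.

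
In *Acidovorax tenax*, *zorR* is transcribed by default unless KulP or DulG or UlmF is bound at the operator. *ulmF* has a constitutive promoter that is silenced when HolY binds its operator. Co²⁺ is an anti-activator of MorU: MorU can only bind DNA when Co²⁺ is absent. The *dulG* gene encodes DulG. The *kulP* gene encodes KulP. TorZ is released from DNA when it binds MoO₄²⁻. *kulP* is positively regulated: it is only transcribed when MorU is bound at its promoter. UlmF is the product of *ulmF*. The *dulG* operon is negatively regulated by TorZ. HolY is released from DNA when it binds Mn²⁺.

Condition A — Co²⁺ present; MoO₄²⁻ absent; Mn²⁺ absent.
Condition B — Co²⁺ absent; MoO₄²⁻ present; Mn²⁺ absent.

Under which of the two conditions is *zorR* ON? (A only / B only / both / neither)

Condition A:
Co²⁺ is present, so MorU is inactive.
Required activator MorU is absent, so *kulP* is not transcribed.
So KulP is not produced.
MoO₄²⁻ is absent, so TorZ is active.
With repressor TorZ bound, *dulG* is not transcribed.
So DulG is not produced.
Mn²⁺ is absent, so HolY is active.
With repressor HolY bound, *ulmF* is not transcribed.
So UlmF is not produced.
With no repressor bound, *zorR* is transcribed.
→ *zorR* is ON in A.
Condition B:
Co²⁺ is absent, so MorU is active.
No repressor is bound and MorU is active, so *kulP* is transcribed.
So KulP is produced and active.
MoO₄²⁻ is present, so TorZ is inactive.
With no repressor bound, *dulG* is transcribed.
So DulG is produced and active.
Mn²⁺ is absent, so HolY is active.
With repressor HolY bound, *ulmF* is not transcribed.
So UlmF is not produced.
With repressor KulP bound, *zorR* is not transcribed.
→ *zorR* is OFF in B.

A only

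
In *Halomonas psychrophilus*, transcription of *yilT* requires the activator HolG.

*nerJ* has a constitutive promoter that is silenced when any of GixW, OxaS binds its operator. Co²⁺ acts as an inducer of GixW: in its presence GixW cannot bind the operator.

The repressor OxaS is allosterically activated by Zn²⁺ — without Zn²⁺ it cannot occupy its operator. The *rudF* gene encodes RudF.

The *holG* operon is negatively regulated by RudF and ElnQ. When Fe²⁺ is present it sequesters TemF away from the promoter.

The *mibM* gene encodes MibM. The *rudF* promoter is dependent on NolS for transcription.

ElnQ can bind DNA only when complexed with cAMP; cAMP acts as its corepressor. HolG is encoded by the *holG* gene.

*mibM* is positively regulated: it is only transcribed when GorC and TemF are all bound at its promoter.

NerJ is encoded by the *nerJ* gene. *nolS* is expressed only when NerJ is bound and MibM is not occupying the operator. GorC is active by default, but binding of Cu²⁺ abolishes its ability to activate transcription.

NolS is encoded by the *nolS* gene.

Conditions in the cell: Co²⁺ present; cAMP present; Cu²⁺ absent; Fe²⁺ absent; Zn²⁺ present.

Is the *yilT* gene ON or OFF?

OFF

Co²⁺ is present, so GixW is inactive.
Zn²⁺ is present, so OxaS is active.
With repressor OxaS bound, *nerJ* is not transcribed.
So NerJ is not produced.
Cu²⁺ is absent, so GorC is active.
Fe²⁺ is absent, so TemF is active.
No repressor is bound and GorC and TemF are active, so *mibM* is transcribed.
So MibM is produced and active.
With repressor MibM bound, *nolS* is not transcribed.
So NolS is not produced.
Required activator NolS is absent, so *rudF* is not transcribed.
So RudF is not produced.
cAMP is present, so ElnQ is active.
With repressor ElnQ bound, *holG* is not transcribed.
So HolG is not produced.
Required activator HolG is absent, so *yilT* is not transcribed.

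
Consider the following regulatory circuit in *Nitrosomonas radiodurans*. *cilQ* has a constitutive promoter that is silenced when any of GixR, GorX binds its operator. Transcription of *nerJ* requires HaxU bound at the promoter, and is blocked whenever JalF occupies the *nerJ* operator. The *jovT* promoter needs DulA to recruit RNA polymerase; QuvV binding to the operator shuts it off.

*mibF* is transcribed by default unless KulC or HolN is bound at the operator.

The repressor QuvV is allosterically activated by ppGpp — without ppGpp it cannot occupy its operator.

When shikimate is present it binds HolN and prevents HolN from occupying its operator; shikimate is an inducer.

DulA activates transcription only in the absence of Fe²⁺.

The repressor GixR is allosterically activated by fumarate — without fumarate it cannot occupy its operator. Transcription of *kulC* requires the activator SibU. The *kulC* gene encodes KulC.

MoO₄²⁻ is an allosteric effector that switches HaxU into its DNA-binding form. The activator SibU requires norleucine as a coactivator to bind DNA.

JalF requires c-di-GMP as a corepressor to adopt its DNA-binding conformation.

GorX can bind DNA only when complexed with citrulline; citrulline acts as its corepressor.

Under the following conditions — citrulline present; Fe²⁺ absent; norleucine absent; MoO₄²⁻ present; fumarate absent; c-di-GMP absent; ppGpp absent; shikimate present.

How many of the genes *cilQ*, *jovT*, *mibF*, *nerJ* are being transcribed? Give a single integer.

3

Fumarate is absent, so GixR is inactive.
Citrulline is present, so GorX is active.
With repressor GorX bound, *cilQ* is not transcribed.
→ *cilQ* is OFF.
ppGpp is absent, so QuvV is inactive.
Fe²⁺ is absent, so DulA is active.
No repressor is bound and DulA is active, so *jovT* is transcribed.
→ *jovT* is ON.
Norleucine is absent, so SibU is inactive.
Required activator SibU is absent, so *kulC* is not transcribed.
So KulC is not produced.
Shikimate is present, so HolN is inactive.
With no repressor bound, *mibF* is transcribed.
→ *mibF* is ON.
c-di-GMP is absent, so JalF is inactive.
MoO₄²⁻ is present, so HaxU is active.
No repressor is bound and HaxU is active, so *nerJ* is transcribed.
→ *nerJ* is ON.
3 of the 4 genes are transcribed.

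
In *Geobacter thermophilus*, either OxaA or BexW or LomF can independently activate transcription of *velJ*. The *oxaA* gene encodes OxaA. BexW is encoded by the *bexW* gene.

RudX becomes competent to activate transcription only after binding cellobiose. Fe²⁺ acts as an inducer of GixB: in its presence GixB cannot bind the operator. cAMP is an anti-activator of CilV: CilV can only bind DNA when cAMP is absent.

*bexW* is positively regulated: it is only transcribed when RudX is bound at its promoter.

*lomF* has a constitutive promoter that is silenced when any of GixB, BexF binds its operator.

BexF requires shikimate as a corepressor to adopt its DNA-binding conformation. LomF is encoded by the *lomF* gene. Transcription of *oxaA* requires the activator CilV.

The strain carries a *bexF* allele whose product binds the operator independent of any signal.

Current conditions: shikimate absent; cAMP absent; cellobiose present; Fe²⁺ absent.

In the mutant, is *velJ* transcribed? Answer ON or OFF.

ON

cAMP is absent, so CilV is active.
No repressor is bound and CilV is active, so *oxaA* is transcribed.
So OxaA is produced and active.
Cellobiose is present, so RudX is active.
No repressor is bound and RudX is active, so *bexW* is transcribed.
So BexW is produced and active.
Fe²⁺ is absent, so GixB is active.
BexF is constitutively active in this strain.
With repressor GixB bound, *lomF* is not transcribed.
So LomF is not produced.
Activator OxaA is present, so *velJ* is transcribed.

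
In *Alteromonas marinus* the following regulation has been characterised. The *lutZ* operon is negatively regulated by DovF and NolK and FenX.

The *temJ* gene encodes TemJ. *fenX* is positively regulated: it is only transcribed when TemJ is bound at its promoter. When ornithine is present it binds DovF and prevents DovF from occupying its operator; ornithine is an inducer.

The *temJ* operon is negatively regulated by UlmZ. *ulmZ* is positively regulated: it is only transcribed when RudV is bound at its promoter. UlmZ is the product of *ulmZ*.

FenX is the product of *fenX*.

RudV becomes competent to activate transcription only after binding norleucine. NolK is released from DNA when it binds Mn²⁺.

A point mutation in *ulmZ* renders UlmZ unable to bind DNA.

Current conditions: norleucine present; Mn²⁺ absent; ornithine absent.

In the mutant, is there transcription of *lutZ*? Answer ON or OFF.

Ornithine is absent, so DovF is active.
Mn²⁺ is absent, so NolK is active.
UlmZ is non-functional in this strain, so it has no effect.
With no repressor bound, *temJ* is transcribed.
So TemJ is produced and active.
No repressor is bound and TemJ is active, so *fenX* is transcribed.
So FenX is produced and active.
With repressor DovF bound, *lutZ* is not transcribed.

OFF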